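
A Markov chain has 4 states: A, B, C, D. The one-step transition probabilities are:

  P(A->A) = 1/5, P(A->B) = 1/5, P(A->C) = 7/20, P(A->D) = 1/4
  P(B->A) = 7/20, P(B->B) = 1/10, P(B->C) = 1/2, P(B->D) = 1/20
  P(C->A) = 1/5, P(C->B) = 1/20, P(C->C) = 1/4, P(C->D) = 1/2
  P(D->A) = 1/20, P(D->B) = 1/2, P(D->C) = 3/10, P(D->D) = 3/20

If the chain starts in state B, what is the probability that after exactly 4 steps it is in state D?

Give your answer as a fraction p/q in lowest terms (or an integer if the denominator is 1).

Answer: 5089/20000

Derivation:
Computing P^4 by repeated multiplication:
P^1 =
  A: [1/5, 1/5, 7/20, 1/4]
  B: [7/20, 1/10, 1/2, 1/20]
  C: [1/5, 1/20, 1/4, 1/2]
  D: [1/20, 1/2, 3/10, 3/20]
P^2 =
  A: [77/400, 81/400, 133/400, 109/400]
  B: [83/400, 13/100, 5/16, 7/20]
  C: [53/400, 123/400, 123/400, 101/400]
  D: [101/400, 3/20, 31/80, 21/100]
P^3 =
  A: [379/2000, 1693/8000, 667/2000, 2123/8000]
  B: [167/1000, 1961/8000, 1283/4000, 2137/8000]
  C: [833/4000, 1591/8000, 1411/4000, 1921/8000]
  D: [191/1000, 1519/8000, 1293/4000, 2367/8000]
P^4 =
  A: [3071/16000, 8337/40000, 2681/8000, 21161/80000]
  B: [1967/10000, 16601/80000, 27307/80000, 5089/20000]
  C: [3101/16000, 15939/80000, 6651/20000, 343/1250]
  D: [1841/10000, 17703/80000, 26509/80000, 1053/4000]

(P^4)[B -> D] = 5089/20000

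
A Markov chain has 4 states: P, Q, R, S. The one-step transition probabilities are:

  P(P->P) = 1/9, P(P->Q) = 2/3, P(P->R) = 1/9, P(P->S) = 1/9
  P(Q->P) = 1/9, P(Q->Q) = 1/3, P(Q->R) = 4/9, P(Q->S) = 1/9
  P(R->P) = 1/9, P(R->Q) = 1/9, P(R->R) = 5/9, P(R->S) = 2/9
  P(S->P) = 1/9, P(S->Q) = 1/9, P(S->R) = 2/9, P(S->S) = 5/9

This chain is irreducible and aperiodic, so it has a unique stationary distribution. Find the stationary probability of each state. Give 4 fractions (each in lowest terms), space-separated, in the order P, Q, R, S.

Answer: 1/9 2/9 7/18 5/18

Derivation:
The stationary distribution satisfies pi = pi * P, i.e.:
  pi_P = 1/9*pi_P + 1/9*pi_Q + 1/9*pi_R + 1/9*pi_S
  pi_Q = 2/3*pi_P + 1/3*pi_Q + 1/9*pi_R + 1/9*pi_S
  pi_R = 1/9*pi_P + 4/9*pi_Q + 5/9*pi_R + 2/9*pi_S
  pi_S = 1/9*pi_P + 1/9*pi_Q + 2/9*pi_R + 5/9*pi_S
with normalization: pi_P + pi_Q + pi_R + pi_S = 1.

Using the first 3 balance equations plus normalization, the linear system A*pi = b is:
  [-8/9, 1/9, 1/9, 1/9] . pi = 0
  [2/3, -2/3, 1/9, 1/9] . pi = 0
  [1/9, 4/9, -4/9, 2/9] . pi = 0
  [1, 1, 1, 1] . pi = 1

Solving yields:
  pi_P = 1/9
  pi_Q = 2/9
  pi_R = 7/18
  pi_S = 5/18

Verification (pi * P):
  1/9*1/9 + 2/9*1/9 + 7/18*1/9 + 5/18*1/9 = 1/9 = pi_P  (ok)
  1/9*2/3 + 2/9*1/3 + 7/18*1/9 + 5/18*1/9 = 2/9 = pi_Q  (ok)
  1/9*1/9 + 2/9*4/9 + 7/18*5/9 + 5/18*2/9 = 7/18 = pi_R  (ok)
  1/9*1/9 + 2/9*1/9 + 7/18*2/9 + 5/18*5/9 = 5/18 = pi_S  (ok)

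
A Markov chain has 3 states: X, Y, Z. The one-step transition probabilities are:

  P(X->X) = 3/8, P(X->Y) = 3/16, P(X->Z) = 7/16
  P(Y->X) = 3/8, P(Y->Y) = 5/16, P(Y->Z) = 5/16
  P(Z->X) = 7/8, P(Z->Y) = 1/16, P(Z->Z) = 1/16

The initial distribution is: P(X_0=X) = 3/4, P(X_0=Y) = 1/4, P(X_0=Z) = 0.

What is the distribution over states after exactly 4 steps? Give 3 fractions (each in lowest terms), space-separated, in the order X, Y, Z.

Answer: 137/256 347/2048 605/2048

Derivation:
Propagating the distribution step by step (d_{t+1} = d_t * P):
d_0 = (X=3/4, Y=1/4, Z=0)
  d_1[X] = 3/4*3/8 + 1/4*3/8 + 0*7/8 = 3/8
  d_1[Y] = 3/4*3/16 + 1/4*5/16 + 0*1/16 = 7/32
  d_1[Z] = 3/4*7/16 + 1/4*5/16 + 0*1/16 = 13/32
d_1 = (X=3/8, Y=7/32, Z=13/32)
  d_2[X] = 3/8*3/8 + 7/32*3/8 + 13/32*7/8 = 37/64
  d_2[Y] = 3/8*3/16 + 7/32*5/16 + 13/32*1/16 = 21/128
  d_2[Z] = 3/8*7/16 + 7/32*5/16 + 13/32*1/16 = 33/128
d_2 = (X=37/64, Y=21/128, Z=33/128)
  d_3[X] = 37/64*3/8 + 21/128*3/8 + 33/128*7/8 = 129/256
  d_3[Y] = 37/64*3/16 + 21/128*5/16 + 33/128*1/16 = 45/256
  d_3[Z] = 37/64*7/16 + 21/128*5/16 + 33/128*1/16 = 41/128
d_3 = (X=129/256, Y=45/256, Z=41/128)
  d_4[X] = 129/256*3/8 + 45/256*3/8 + 41/128*7/8 = 137/256
  d_4[Y] = 129/256*3/16 + 45/256*5/16 + 41/128*1/16 = 347/2048
  d_4[Z] = 129/256*7/16 + 45/256*5/16 + 41/128*1/16 = 605/2048
d_4 = (X=137/256, Y=347/2048, Z=605/2048)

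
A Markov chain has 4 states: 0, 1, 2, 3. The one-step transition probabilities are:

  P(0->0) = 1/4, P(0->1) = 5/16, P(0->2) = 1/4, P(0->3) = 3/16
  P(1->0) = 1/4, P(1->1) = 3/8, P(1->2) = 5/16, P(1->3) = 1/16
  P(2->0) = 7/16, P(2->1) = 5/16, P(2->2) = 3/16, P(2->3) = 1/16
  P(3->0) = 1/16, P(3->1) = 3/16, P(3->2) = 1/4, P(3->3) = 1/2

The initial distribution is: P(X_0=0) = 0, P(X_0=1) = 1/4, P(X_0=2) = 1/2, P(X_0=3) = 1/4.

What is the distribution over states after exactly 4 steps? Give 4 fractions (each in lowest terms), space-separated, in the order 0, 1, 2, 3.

Propagating the distribution step by step (d_{t+1} = d_t * P):
d_0 = (0=0, 1=1/4, 2=1/2, 3=1/4)
  d_1[0] = 0*1/4 + 1/4*1/4 + 1/2*7/16 + 1/4*1/16 = 19/64
  d_1[1] = 0*5/16 + 1/4*3/8 + 1/2*5/16 + 1/4*3/16 = 19/64
  d_1[2] = 0*1/4 + 1/4*5/16 + 1/2*3/16 + 1/4*1/4 = 15/64
  d_1[3] = 0*3/16 + 1/4*1/16 + 1/2*1/16 + 1/4*1/2 = 11/64
d_1 = (0=19/64, 1=19/64, 2=15/64, 3=11/64)
  d_2[0] = 19/64*1/4 + 19/64*1/4 + 15/64*7/16 + 11/64*1/16 = 67/256
  d_2[1] = 19/64*5/16 + 19/64*3/8 + 15/64*5/16 + 11/64*3/16 = 317/1024
  d_2[2] = 19/64*1/4 + 19/64*5/16 + 15/64*3/16 + 11/64*1/4 = 65/256
  d_2[3] = 19/64*3/16 + 19/64*1/16 + 15/64*1/16 + 11/64*1/2 = 179/1024
d_2 = (0=67/256, 1=317/1024, 2=65/256, 3=179/1024)
  d_3[0] = 67/256*1/4 + 317/1024*1/4 + 65/256*7/16 + 179/1024*1/16 = 4339/16384
  d_3[1] = 67/256*5/16 + 317/1024*3/8 + 65/256*5/16 + 179/1024*3/16 = 5079/16384
  d_3[2] = 67/256*1/4 + 317/1024*5/16 + 65/256*3/16 + 179/1024*1/4 = 4153/16384
  d_3[3] = 67/256*3/16 + 317/1024*1/16 + 65/256*1/16 + 179/1024*1/2 = 2813/16384
d_3 = (0=4339/16384, 1=5079/16384, 2=4153/16384, 3=2813/16384)
  d_4[0] = 4339/16384*1/4 + 5079/16384*1/4 + 4153/16384*7/16 + 2813/16384*1/16 = 17389/65536
  d_4[1] = 4339/16384*5/16 + 5079/16384*3/8 + 4153/16384*5/16 + 2813/16384*3/16 = 81373/262144
  d_4[2] = 4339/16384*1/4 + 5079/16384*5/16 + 4153/16384*3/16 + 2813/16384*1/4 = 33231/131072
  d_4[3] = 4339/16384*3/16 + 5079/16384*1/16 + 4153/16384*1/16 + 2813/16384*1/2 = 44753/262144
d_4 = (0=17389/65536, 1=81373/262144, 2=33231/131072, 3=44753/262144)

Answer: 17389/65536 81373/262144 33231/131072 44753/262144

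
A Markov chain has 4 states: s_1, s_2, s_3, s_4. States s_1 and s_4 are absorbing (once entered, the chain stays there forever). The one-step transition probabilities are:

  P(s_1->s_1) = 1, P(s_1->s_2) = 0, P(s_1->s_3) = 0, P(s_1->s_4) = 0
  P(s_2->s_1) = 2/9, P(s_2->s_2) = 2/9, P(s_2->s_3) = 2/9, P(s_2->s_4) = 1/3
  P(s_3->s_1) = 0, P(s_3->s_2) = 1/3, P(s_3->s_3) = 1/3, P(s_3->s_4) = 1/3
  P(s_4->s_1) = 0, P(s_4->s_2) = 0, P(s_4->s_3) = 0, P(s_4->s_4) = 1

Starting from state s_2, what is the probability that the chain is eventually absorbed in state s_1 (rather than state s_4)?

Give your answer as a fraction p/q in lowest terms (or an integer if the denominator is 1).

Let a_i = P(absorbed in s_1 | start in state i).
Boundary conditions: a_s_1 = 1, a_s_4 = 0.
For each transient state i, a_i = sum_j P(i->j) * a_j:
  a_s_2 = 2/9*a_s_1 + 2/9*a_s_2 + 2/9*a_s_3 + 1/3*a_s_4
  a_s_3 = 0*a_s_1 + 1/3*a_s_2 + 1/3*a_s_3 + 1/3*a_s_4

Substituting a_s_1 = 1 and a_s_4 = 0, rearrange to (I - Q) a = r where r[i] = P(i -> s_1):
  [7/9, -2/9] . (a_s_2, a_s_3) = 2/9
  [-1/3, 2/3] . (a_s_2, a_s_3) = 0

Solving yields:
  a_s_2 = 1/3
  a_s_3 = 1/6

Starting state is s_2, so the absorption probability is a_s_2 = 1/3.

Answer: 1/3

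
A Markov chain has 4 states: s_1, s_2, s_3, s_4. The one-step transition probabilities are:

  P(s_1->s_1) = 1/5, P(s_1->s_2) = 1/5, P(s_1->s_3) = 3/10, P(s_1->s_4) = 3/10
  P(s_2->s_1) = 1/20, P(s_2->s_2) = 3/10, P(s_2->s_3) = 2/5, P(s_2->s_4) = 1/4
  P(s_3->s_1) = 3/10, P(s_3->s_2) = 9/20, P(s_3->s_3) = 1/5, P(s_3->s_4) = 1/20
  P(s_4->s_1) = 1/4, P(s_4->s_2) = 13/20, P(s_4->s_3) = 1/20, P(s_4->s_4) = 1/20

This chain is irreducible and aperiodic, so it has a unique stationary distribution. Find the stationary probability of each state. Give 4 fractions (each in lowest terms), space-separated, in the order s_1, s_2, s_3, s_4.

The stationary distribution satisfies pi = pi * P, i.e.:
  pi_s_1 = 1/5*pi_s_1 + 1/20*pi_s_2 + 3/10*pi_s_3 + 1/4*pi_s_4
  pi_s_2 = 1/5*pi_s_1 + 3/10*pi_s_2 + 9/20*pi_s_3 + 13/20*pi_s_4
  pi_s_3 = 3/10*pi_s_1 + 2/5*pi_s_2 + 1/5*pi_s_3 + 1/20*pi_s_4
  pi_s_4 = 3/10*pi_s_1 + 1/4*pi_s_2 + 1/20*pi_s_3 + 1/20*pi_s_4
with normalization: pi_s_1 + pi_s_2 + pi_s_3 + pi_s_4 = 1.

Using the first 3 balance equations plus normalization, the linear system A*pi = b is:
  [-4/5, 1/20, 3/10, 1/4] . pi = 0
  [1/5, -7/10, 9/20, 13/20] . pi = 0
  [3/10, 2/5, -4/5, 1/20] . pi = 0
  [1, 1, 1, 1] . pi = 1

Solving yields:
  pi_s_1 = 1685/9463
  pi_s_2 = 3618/9463
  pi_s_3 = 2542/9463
  pi_s_4 = 1618/9463

Verification (pi * P):
  1685/9463*1/5 + 3618/9463*1/20 + 2542/9463*3/10 + 1618/9463*1/4 = 1685/9463 = pi_s_1  (ok)
  1685/9463*1/5 + 3618/9463*3/10 + 2542/9463*9/20 + 1618/9463*13/20 = 3618/9463 = pi_s_2  (ok)
  1685/9463*3/10 + 3618/9463*2/5 + 2542/9463*1/5 + 1618/9463*1/20 = 2542/9463 = pi_s_3  (ok)
  1685/9463*3/10 + 3618/9463*1/4 + 2542/9463*1/20 + 1618/9463*1/20 = 1618/9463 = pi_s_4  (ok)

Answer: 1685/9463 3618/9463 2542/9463 1618/9463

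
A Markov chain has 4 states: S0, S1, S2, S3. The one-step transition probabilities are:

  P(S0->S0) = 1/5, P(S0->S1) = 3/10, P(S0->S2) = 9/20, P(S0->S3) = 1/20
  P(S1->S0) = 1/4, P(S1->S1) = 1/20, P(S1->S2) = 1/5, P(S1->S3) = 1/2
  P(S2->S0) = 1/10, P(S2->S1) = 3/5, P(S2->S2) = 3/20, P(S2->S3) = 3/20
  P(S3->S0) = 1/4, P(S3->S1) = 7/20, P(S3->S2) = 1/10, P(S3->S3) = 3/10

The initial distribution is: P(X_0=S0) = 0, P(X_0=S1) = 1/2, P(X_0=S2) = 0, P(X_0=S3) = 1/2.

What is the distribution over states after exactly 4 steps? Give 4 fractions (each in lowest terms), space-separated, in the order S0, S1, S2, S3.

Answer: 8281/40000 12179/40000 8527/40000 11013/40000

Derivation:
Propagating the distribution step by step (d_{t+1} = d_t * P):
d_0 = (S0=0, S1=1/2, S2=0, S3=1/2)
  d_1[S0] = 0*1/5 + 1/2*1/4 + 0*1/10 + 1/2*1/4 = 1/4
  d_1[S1] = 0*3/10 + 1/2*1/20 + 0*3/5 + 1/2*7/20 = 1/5
  d_1[S2] = 0*9/20 + 1/2*1/5 + 0*3/20 + 1/2*1/10 = 3/20
  d_1[S3] = 0*1/20 + 1/2*1/2 + 0*3/20 + 1/2*3/10 = 2/5
d_1 = (S0=1/4, S1=1/5, S2=3/20, S3=2/5)
  d_2[S0] = 1/4*1/5 + 1/5*1/4 + 3/20*1/10 + 2/5*1/4 = 43/200
  d_2[S1] = 1/4*3/10 + 1/5*1/20 + 3/20*3/5 + 2/5*7/20 = 63/200
  d_2[S2] = 1/4*9/20 + 1/5*1/5 + 3/20*3/20 + 2/5*1/10 = 43/200
  d_2[S3] = 1/4*1/20 + 1/5*1/2 + 3/20*3/20 + 2/5*3/10 = 51/200
d_2 = (S0=43/200, S1=63/200, S2=43/200, S3=51/200)
  d_3[S0] = 43/200*1/5 + 63/200*1/4 + 43/200*1/10 + 51/200*1/4 = 207/1000
  d_3[S1] = 43/200*3/10 + 63/200*1/20 + 43/200*3/5 + 51/200*7/20 = 597/2000
  d_3[S2] = 43/200*9/20 + 63/200*1/5 + 43/200*3/20 + 51/200*1/10 = 87/400
  d_3[S3] = 43/200*1/20 + 63/200*1/2 + 43/200*3/20 + 51/200*3/10 = 277/1000
d_3 = (S0=207/1000, S1=597/2000, S2=87/400, S3=277/1000)
  d_4[S0] = 207/1000*1/5 + 597/2000*1/4 + 87/400*1/10 + 277/1000*1/4 = 8281/40000
  d_4[S1] = 207/1000*3/10 + 597/2000*1/20 + 87/400*3/5 + 277/1000*7/20 = 12179/40000
  d_4[S2] = 207/1000*9/20 + 597/2000*1/5 + 87/400*3/20 + 277/1000*1/10 = 8527/40000
  d_4[S3] = 207/1000*1/20 + 597/2000*1/2 + 87/400*3/20 + 277/1000*3/10 = 11013/40000
d_4 = (S0=8281/40000, S1=12179/40000, S2=8527/40000, S3=11013/40000)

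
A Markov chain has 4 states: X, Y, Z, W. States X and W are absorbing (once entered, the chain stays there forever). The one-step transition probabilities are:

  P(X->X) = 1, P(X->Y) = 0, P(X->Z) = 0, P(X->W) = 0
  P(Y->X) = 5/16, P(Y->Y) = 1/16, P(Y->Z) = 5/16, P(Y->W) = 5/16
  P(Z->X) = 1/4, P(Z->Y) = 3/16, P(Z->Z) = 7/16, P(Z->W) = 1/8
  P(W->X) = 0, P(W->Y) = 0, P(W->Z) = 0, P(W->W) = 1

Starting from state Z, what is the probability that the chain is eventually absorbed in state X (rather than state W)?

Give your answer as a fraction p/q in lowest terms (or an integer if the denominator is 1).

Answer: 5/8

Derivation:
Let a_i = P(absorbed in X | start in state i).
Boundary conditions: a_X = 1, a_W = 0.
For each transient state i, a_i = sum_j P(i->j) * a_j:
  a_Y = 5/16*a_X + 1/16*a_Y + 5/16*a_Z + 5/16*a_W
  a_Z = 1/4*a_X + 3/16*a_Y + 7/16*a_Z + 1/8*a_W

Substituting a_X = 1 and a_W = 0, rearrange to (I - Q) a = r where r[i] = P(i -> X):
  [15/16, -5/16] . (a_Y, a_Z) = 5/16
  [-3/16, 9/16] . (a_Y, a_Z) = 1/4

Solving yields:
  a_Y = 13/24
  a_Z = 5/8

Starting state is Z, so the absorption probability is a_Z = 5/8.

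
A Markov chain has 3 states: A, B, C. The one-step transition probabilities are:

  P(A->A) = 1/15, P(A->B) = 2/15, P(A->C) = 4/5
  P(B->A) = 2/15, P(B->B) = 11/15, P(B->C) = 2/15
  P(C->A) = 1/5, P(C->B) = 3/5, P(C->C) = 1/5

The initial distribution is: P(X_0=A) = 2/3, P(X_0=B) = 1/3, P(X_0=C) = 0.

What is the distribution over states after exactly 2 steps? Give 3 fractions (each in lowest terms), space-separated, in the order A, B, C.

Answer: 112/675 407/675 52/225

Derivation:
Propagating the distribution step by step (d_{t+1} = d_t * P):
d_0 = (A=2/3, B=1/3, C=0)
  d_1[A] = 2/3*1/15 + 1/3*2/15 + 0*1/5 = 4/45
  d_1[B] = 2/3*2/15 + 1/3*11/15 + 0*3/5 = 1/3
  d_1[C] = 2/3*4/5 + 1/3*2/15 + 0*1/5 = 26/45
d_1 = (A=4/45, B=1/3, C=26/45)
  d_2[A] = 4/45*1/15 + 1/3*2/15 + 26/45*1/5 = 112/675
  d_2[B] = 4/45*2/15 + 1/3*11/15 + 26/45*3/5 = 407/675
  d_2[C] = 4/45*4/5 + 1/3*2/15 + 26/45*1/5 = 52/225
d_2 = (A=112/675, B=407/675, C=52/225)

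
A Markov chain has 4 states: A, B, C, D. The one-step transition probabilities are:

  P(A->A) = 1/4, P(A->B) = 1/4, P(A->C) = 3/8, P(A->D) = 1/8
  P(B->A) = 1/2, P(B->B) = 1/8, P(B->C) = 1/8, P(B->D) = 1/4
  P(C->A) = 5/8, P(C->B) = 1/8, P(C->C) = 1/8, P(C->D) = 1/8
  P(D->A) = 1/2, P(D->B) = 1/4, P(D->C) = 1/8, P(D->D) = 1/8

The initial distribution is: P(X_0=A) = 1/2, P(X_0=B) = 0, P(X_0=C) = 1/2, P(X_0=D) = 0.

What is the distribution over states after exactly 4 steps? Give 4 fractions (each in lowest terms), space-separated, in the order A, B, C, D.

Answer: 433/1024 1611/8192 473/2048 1225/8192

Derivation:
Propagating the distribution step by step (d_{t+1} = d_t * P):
d_0 = (A=1/2, B=0, C=1/2, D=0)
  d_1[A] = 1/2*1/4 + 0*1/2 + 1/2*5/8 + 0*1/2 = 7/16
  d_1[B] = 1/2*1/4 + 0*1/8 + 1/2*1/8 + 0*1/4 = 3/16
  d_1[C] = 1/2*3/8 + 0*1/8 + 1/2*1/8 + 0*1/8 = 1/4
  d_1[D] = 1/2*1/8 + 0*1/4 + 1/2*1/8 + 0*1/8 = 1/8
d_1 = (A=7/16, B=3/16, C=1/4, D=1/8)
  d_2[A] = 7/16*1/4 + 3/16*1/2 + 1/4*5/8 + 1/8*1/2 = 27/64
  d_2[B] = 7/16*1/4 + 3/16*1/8 + 1/4*1/8 + 1/8*1/4 = 25/128
  d_2[C] = 7/16*3/8 + 3/16*1/8 + 1/4*1/8 + 1/8*1/8 = 15/64
  d_2[D] = 7/16*1/8 + 3/16*1/4 + 1/4*1/8 + 1/8*1/8 = 19/128
d_2 = (A=27/64, B=25/128, C=15/64, D=19/128)
  d_3[A] = 27/64*1/4 + 25/128*1/2 + 15/64*5/8 + 19/128*1/2 = 217/512
  d_3[B] = 27/64*1/4 + 25/128*1/8 + 15/64*1/8 + 19/128*1/4 = 201/1024
  d_3[C] = 27/64*3/8 + 25/128*1/8 + 15/64*1/8 + 19/128*1/8 = 59/256
  d_3[D] = 27/64*1/8 + 25/128*1/4 + 15/64*1/8 + 19/128*1/8 = 153/1024
d_3 = (A=217/512, B=201/1024, C=59/256, D=153/1024)
  d_4[A] = 217/512*1/4 + 201/1024*1/2 + 59/256*5/8 + 153/1024*1/2 = 433/1024
  d_4[B] = 217/512*1/4 + 201/1024*1/8 + 59/256*1/8 + 153/1024*1/4 = 1611/8192
  d_4[C] = 217/512*3/8 + 201/1024*1/8 + 59/256*1/8 + 153/1024*1/8 = 473/2048
  d_4[D] = 217/512*1/8 + 201/1024*1/4 + 59/256*1/8 + 153/1024*1/8 = 1225/8192
d_4 = (A=433/1024, B=1611/8192, C=473/2048, D=1225/8192)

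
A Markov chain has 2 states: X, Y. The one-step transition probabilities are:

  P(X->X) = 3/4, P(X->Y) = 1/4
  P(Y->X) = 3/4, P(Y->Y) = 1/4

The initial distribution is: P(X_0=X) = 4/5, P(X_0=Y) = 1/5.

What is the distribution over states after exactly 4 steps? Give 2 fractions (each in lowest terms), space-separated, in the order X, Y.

Propagating the distribution step by step (d_{t+1} = d_t * P):
d_0 = (X=4/5, Y=1/5)
  d_1[X] = 4/5*3/4 + 1/5*3/4 = 3/4
  d_1[Y] = 4/5*1/4 + 1/5*1/4 = 1/4
d_1 = (X=3/4, Y=1/4)
  d_2[X] = 3/4*3/4 + 1/4*3/4 = 3/4
  d_2[Y] = 3/4*1/4 + 1/4*1/4 = 1/4
d_2 = (X=3/4, Y=1/4)
  d_3[X] = 3/4*3/4 + 1/4*3/4 = 3/4
  d_3[Y] = 3/4*1/4 + 1/4*1/4 = 1/4
d_3 = (X=3/4, Y=1/4)
  d_4[X] = 3/4*3/4 + 1/4*3/4 = 3/4
  d_4[Y] = 3/4*1/4 + 1/4*1/4 = 1/4
d_4 = (X=3/4, Y=1/4)

Answer: 3/4 1/4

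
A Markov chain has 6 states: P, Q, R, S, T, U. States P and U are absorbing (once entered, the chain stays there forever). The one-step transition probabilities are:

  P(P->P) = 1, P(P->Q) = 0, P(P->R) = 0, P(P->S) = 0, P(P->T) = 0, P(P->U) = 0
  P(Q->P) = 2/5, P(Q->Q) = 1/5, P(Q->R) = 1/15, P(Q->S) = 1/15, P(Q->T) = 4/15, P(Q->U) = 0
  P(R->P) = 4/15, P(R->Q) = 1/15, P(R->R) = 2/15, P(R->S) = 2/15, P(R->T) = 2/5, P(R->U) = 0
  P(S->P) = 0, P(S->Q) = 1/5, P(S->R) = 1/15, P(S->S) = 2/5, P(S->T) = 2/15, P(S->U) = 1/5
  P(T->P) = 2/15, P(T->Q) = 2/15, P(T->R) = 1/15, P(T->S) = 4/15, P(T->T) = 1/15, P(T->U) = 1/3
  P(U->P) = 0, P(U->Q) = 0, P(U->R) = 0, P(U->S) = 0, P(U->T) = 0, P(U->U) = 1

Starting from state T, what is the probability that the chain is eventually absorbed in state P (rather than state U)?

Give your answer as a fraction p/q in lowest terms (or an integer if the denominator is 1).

Answer: 582/1447

Derivation:
Let a_i = P(absorbed in P | start in state i).
Boundary conditions: a_P = 1, a_U = 0.
For each transient state i, a_i = sum_j P(i->j) * a_j:
  a_Q = 2/5*a_P + 1/5*a_Q + 1/15*a_R + 1/15*a_S + 4/15*a_T + 0*a_U
  a_R = 4/15*a_P + 1/15*a_Q + 2/15*a_R + 2/15*a_S + 2/5*a_T + 0*a_U
  a_S = 0*a_P + 1/5*a_Q + 1/15*a_R + 2/5*a_S + 2/15*a_T + 1/5*a_U
  a_T = 2/15*a_P + 2/15*a_Q + 1/15*a_R + 4/15*a_S + 1/15*a_T + 1/3*a_U

Substituting a_P = 1 and a_U = 0, rearrange to (I - Q) a = r where r[i] = P(i -> P):
  [4/5, -1/15, -1/15, -4/15] . (a_Q, a_R, a_S, a_T) = 2/5
  [-1/15, 13/15, -2/15, -2/5] . (a_Q, a_R, a_S, a_T) = 4/15
  [-1/5, -1/15, 3/5, -2/15] . (a_Q, a_R, a_S, a_T) = 0
  [-2/15, -1/15, -4/15, 14/15] . (a_Q, a_R, a_S, a_T) = 2/15

Solving yields:
  a_Q = 5194/7235
  a_R = 882/1447
  a_S = 2868/7235
  a_T = 582/1447

Starting state is T, so the absorption probability is a_T = 582/1447.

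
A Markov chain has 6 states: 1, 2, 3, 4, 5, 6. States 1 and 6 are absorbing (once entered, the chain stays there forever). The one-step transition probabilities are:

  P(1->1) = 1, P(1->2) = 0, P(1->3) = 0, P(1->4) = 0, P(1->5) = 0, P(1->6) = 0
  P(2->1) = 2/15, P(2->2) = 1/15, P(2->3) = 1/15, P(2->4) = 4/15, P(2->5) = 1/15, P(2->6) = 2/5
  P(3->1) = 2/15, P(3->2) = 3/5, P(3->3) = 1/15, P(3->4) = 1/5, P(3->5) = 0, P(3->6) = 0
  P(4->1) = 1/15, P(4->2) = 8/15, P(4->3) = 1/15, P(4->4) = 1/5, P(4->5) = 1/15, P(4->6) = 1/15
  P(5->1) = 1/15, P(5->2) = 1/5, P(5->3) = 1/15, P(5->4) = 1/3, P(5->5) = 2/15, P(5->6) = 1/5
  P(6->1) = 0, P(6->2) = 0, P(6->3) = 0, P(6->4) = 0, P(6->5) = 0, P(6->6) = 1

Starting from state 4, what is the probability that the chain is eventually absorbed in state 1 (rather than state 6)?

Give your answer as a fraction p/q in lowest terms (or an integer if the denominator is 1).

Answer: 117/350

Derivation:
Let a_i = P(absorbed in 1 | start in state i).
Boundary conditions: a_1 = 1, a_6 = 0.
For each transient state i, a_i = sum_j P(i->j) * a_j:
  a_2 = 2/15*a_1 + 1/15*a_2 + 1/15*a_3 + 4/15*a_4 + 1/15*a_5 + 2/5*a_6
  a_3 = 2/15*a_1 + 3/5*a_2 + 1/15*a_3 + 1/5*a_4 + 0*a_5 + 0*a_6
  a_4 = 1/15*a_1 + 8/15*a_2 + 1/15*a_3 + 1/5*a_4 + 1/15*a_5 + 1/15*a_6
  a_5 = 1/15*a_1 + 1/5*a_2 + 1/15*a_3 + 1/3*a_4 + 2/15*a_5 + 1/5*a_6

Substituting a_1 = 1 and a_6 = 0, rearrange to (I - Q) a = r where r[i] = P(i -> 1):
  [14/15, -1/15, -4/15, -1/15] . (a_2, a_3, a_4, a_5) = 2/15
  [-3/5, 14/15, -1/5, 0] . (a_2, a_3, a_4, a_5) = 2/15
  [-8/15, -1/15, 4/5, -1/15] . (a_2, a_3, a_4, a_5) = 1/15
  [-1/5, -1/15, -1/3, 13/15] . (a_2, a_3, a_4, a_5) = 1/15

Solving yields:
  a_2 = 101/350
  a_3 = 2/5
  a_4 = 117/350
  a_5 = 53/175

Starting state is 4, so the absorption probability is a_4 = 117/350.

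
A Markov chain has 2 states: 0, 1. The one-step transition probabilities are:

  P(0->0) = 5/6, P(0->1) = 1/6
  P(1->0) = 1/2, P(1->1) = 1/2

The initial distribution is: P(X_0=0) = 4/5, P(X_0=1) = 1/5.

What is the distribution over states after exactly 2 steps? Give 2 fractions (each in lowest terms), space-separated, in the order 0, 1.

Propagating the distribution step by step (d_{t+1} = d_t * P):
d_0 = (0=4/5, 1=1/5)
  d_1[0] = 4/5*5/6 + 1/5*1/2 = 23/30
  d_1[1] = 4/5*1/6 + 1/5*1/2 = 7/30
d_1 = (0=23/30, 1=7/30)
  d_2[0] = 23/30*5/6 + 7/30*1/2 = 34/45
  d_2[1] = 23/30*1/6 + 7/30*1/2 = 11/45
d_2 = (0=34/45, 1=11/45)

Answer: 34/45 11/45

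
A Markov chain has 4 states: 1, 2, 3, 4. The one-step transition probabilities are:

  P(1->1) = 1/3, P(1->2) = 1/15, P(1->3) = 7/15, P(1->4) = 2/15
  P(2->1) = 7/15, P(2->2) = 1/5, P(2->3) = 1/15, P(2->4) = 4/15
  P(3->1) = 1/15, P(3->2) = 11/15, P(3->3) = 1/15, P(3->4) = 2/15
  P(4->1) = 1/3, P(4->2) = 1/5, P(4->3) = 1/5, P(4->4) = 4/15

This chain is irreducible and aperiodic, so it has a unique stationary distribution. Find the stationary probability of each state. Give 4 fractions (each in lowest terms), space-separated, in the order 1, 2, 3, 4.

Answer: 1349/4325 1187/4325 941/4325 848/4325

Derivation:
The stationary distribution satisfies pi = pi * P, i.e.:
  pi_1 = 1/3*pi_1 + 7/15*pi_2 + 1/15*pi_3 + 1/3*pi_4
  pi_2 = 1/15*pi_1 + 1/5*pi_2 + 11/15*pi_3 + 1/5*pi_4
  pi_3 = 7/15*pi_1 + 1/15*pi_2 + 1/15*pi_3 + 1/5*pi_4
  pi_4 = 2/15*pi_1 + 4/15*pi_2 + 2/15*pi_3 + 4/15*pi_4
with normalization: pi_1 + pi_2 + pi_3 + pi_4 = 1.

Using the first 3 balance equations plus normalization, the linear system A*pi = b is:
  [-2/3, 7/15, 1/15, 1/3] . pi = 0
  [1/15, -4/5, 11/15, 1/5] . pi = 0
  [7/15, 1/15, -14/15, 1/5] . pi = 0
  [1, 1, 1, 1] . pi = 1

Solving yields:
  pi_1 = 1349/4325
  pi_2 = 1187/4325
  pi_3 = 941/4325
  pi_4 = 848/4325

Verification (pi * P):
  1349/4325*1/3 + 1187/4325*7/15 + 941/4325*1/15 + 848/4325*1/3 = 1349/4325 = pi_1  (ok)
  1349/4325*1/15 + 1187/4325*1/5 + 941/4325*11/15 + 848/4325*1/5 = 1187/4325 = pi_2  (ok)
  1349/4325*7/15 + 1187/4325*1/15 + 941/4325*1/15 + 848/4325*1/5 = 941/4325 = pi_3  (ok)
  1349/4325*2/15 + 1187/4325*4/15 + 941/4325*2/15 + 848/4325*4/15 = 848/4325 = pi_4  (ok)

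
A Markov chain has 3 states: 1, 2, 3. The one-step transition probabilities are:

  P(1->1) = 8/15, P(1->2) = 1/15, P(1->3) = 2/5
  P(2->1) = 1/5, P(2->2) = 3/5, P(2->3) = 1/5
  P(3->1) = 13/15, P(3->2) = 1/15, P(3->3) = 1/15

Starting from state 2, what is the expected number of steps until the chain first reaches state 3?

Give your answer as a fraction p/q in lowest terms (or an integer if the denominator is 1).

Answer: 50/13

Derivation:
Let h_i = expected steps to first reach 3 from state i.
Boundary: h_3 = 0.
First-step equations for the other states:
  h_1 = 1 + 8/15*h_1 + 1/15*h_2 + 2/5*h_3
  h_2 = 1 + 1/5*h_1 + 3/5*h_2 + 1/5*h_3

Substituting h_3 = 0 and rearranging gives the linear system (I - Q) h = 1:
  [7/15, -1/15] . (h_1, h_2) = 1
  [-1/5, 2/5] . (h_1, h_2) = 1

Solving yields:
  h_1 = 35/13
  h_2 = 50/13

Starting state is 2, so the expected hitting time is h_2 = 50/13.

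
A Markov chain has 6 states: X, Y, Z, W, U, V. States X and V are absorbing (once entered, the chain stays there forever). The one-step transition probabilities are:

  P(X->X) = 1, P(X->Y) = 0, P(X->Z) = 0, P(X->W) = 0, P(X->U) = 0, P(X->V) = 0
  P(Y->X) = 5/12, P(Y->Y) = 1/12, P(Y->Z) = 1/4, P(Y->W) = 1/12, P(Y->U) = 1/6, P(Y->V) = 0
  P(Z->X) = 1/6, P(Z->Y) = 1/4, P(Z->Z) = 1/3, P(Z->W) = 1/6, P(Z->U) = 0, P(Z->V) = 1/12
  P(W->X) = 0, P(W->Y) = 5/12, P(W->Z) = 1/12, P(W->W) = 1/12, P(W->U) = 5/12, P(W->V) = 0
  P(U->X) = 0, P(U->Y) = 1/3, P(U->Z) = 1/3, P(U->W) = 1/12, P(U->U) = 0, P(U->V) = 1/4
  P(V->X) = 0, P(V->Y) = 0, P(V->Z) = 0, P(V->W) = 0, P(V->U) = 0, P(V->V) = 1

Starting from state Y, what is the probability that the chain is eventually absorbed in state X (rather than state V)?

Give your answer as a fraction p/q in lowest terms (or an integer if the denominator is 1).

Answer: 5766/6995

Derivation:
Let a_i = P(absorbed in X | start in state i).
Boundary conditions: a_X = 1, a_V = 0.
For each transient state i, a_i = sum_j P(i->j) * a_j:
  a_Y = 5/12*a_X + 1/12*a_Y + 1/4*a_Z + 1/12*a_W + 1/6*a_U + 0*a_V
  a_Z = 1/6*a_X + 1/4*a_Y + 1/3*a_Z + 1/6*a_W + 0*a_U + 1/12*a_V
  a_W = 0*a_X + 5/12*a_Y + 1/12*a_Z + 1/12*a_W + 5/12*a_U + 0*a_V
  a_U = 0*a_X + 1/3*a_Y + 1/3*a_Z + 1/12*a_W + 0*a_U + 1/4*a_V

Substituting a_X = 1 and a_V = 0, rearrange to (I - Q) a = r where r[i] = P(i -> X):
  [11/12, -1/4, -1/12, -1/6] . (a_Y, a_Z, a_W, a_U) = 5/12
  [-1/4, 2/3, -1/6, 0] . (a_Y, a_Z, a_W, a_U) = 1/6
  [-5/12, -1/12, 11/12, -5/12] . (a_Y, a_Z, a_W, a_U) = 0
  [-1/3, -1/3, -1/12, 1] . (a_Y, a_Z, a_W, a_U) = 0

Solving yields:
  a_Y = 5766/6995
  a_Z = 5143/6995
  a_W = 4928/6995
  a_U = 4047/6995

Starting state is Y, so the absorption probability is a_Y = 5766/6995.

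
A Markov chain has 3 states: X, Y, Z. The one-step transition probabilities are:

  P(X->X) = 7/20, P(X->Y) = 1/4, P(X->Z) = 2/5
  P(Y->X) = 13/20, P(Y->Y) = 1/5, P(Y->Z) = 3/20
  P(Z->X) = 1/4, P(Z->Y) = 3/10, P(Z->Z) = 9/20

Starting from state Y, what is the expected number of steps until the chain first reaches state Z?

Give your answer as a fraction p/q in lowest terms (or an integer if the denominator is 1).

Let h_i = expected steps to first reach Z from state i.
Boundary: h_Z = 0.
First-step equations for the other states:
  h_X = 1 + 7/20*h_X + 1/4*h_Y + 2/5*h_Z
  h_Y = 1 + 13/20*h_X + 1/5*h_Y + 3/20*h_Z

Substituting h_Z = 0 and rearranging gives the linear system (I - Q) h = 1:
  [13/20, -1/4] . (h_X, h_Y) = 1
  [-13/20, 4/5] . (h_X, h_Y) = 1

Solving yields:
  h_X = 420/143
  h_Y = 40/11

Starting state is Y, so the expected hitting time is h_Y = 40/11.

Answer: 40/11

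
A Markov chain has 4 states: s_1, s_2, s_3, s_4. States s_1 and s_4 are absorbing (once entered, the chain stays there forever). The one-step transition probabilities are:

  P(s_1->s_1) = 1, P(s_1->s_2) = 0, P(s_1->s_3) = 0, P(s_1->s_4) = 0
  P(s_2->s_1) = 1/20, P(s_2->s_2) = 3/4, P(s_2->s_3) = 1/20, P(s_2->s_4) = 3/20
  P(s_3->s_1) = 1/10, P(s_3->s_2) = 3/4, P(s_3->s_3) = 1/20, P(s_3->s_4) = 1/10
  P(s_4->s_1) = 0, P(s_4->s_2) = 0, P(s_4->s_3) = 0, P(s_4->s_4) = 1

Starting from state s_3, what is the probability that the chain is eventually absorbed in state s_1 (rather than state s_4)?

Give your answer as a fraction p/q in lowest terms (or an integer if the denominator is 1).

Answer: 5/16

Derivation:
Let a_i = P(absorbed in s_1 | start in state i).
Boundary conditions: a_s_1 = 1, a_s_4 = 0.
For each transient state i, a_i = sum_j P(i->j) * a_j:
  a_s_2 = 1/20*a_s_1 + 3/4*a_s_2 + 1/20*a_s_3 + 3/20*a_s_4
  a_s_3 = 1/10*a_s_1 + 3/4*a_s_2 + 1/20*a_s_3 + 1/10*a_s_4

Substituting a_s_1 = 1 and a_s_4 = 0, rearrange to (I - Q) a = r where r[i] = P(i -> s_1):
  [1/4, -1/20] . (a_s_2, a_s_3) = 1/20
  [-3/4, 19/20] . (a_s_2, a_s_3) = 1/10

Solving yields:
  a_s_2 = 21/80
  a_s_3 = 5/16

Starting state is s_3, so the absorption probability is a_s_3 = 5/16.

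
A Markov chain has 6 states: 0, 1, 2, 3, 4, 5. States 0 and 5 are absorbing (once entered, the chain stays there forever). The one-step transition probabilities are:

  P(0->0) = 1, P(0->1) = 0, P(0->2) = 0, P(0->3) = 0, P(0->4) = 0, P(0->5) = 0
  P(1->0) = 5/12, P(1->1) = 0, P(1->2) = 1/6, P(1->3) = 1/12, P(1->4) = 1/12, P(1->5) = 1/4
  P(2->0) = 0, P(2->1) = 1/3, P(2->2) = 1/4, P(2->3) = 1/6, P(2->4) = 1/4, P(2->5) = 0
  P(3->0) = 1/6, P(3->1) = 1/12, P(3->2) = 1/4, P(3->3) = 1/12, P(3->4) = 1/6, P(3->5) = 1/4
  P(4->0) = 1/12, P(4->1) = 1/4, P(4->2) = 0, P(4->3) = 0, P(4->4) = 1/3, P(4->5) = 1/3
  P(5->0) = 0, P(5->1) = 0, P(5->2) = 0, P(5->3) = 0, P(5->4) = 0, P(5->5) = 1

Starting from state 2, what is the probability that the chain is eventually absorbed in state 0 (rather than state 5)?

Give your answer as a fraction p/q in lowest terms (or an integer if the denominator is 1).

Let a_i = P(absorbed in 0 | start in state i).
Boundary conditions: a_0 = 1, a_5 = 0.
For each transient state i, a_i = sum_j P(i->j) * a_j:
  a_1 = 5/12*a_0 + 0*a_1 + 1/6*a_2 + 1/12*a_3 + 1/12*a_4 + 1/4*a_5
  a_2 = 0*a_0 + 1/3*a_1 + 1/4*a_2 + 1/6*a_3 + 1/4*a_4 + 0*a_5
  a_3 = 1/6*a_0 + 1/12*a_1 + 1/4*a_2 + 1/12*a_3 + 1/6*a_4 + 1/4*a_5
  a_4 = 1/12*a_0 + 1/4*a_1 + 0*a_2 + 0*a_3 + 1/3*a_4 + 1/3*a_5

Substituting a_0 = 1 and a_5 = 0, rearrange to (I - Q) a = r where r[i] = P(i -> 0):
  [1, -1/6, -1/12, -1/12] . (a_1, a_2, a_3, a_4) = 5/12
  [-1/3, 3/4, -1/6, -1/4] . (a_1, a_2, a_3, a_4) = 0
  [-1/12, -1/4, 11/12, -1/6] . (a_1, a_2, a_3, a_4) = 1/6
  [-1/4, 0, 0, 2/3] . (a_1, a_2, a_3, a_4) = 1/12

Solving yields:
  a_1 = 2061/3721
  a_2 = 1672/3721
  a_3 = 1545/3721
  a_4 = 1238/3721

Starting state is 2, so the absorption probability is a_2 = 1672/3721.

Answer: 1672/3721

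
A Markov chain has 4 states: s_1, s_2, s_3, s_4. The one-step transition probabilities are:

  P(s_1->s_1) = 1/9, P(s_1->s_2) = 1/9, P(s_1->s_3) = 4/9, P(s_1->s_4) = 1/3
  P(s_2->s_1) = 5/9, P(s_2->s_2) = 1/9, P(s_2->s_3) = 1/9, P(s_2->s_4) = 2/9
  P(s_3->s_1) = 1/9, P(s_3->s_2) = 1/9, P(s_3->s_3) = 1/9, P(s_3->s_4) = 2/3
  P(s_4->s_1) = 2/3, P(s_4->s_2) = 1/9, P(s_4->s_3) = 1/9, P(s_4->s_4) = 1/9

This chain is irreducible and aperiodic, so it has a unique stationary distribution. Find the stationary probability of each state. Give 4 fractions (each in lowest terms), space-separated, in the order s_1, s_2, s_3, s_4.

Answer: 16/47 1/9 95/423 137/423

Derivation:
The stationary distribution satisfies pi = pi * P, i.e.:
  pi_s_1 = 1/9*pi_s_1 + 5/9*pi_s_2 + 1/9*pi_s_3 + 2/3*pi_s_4
  pi_s_2 = 1/9*pi_s_1 + 1/9*pi_s_2 + 1/9*pi_s_3 + 1/9*pi_s_4
  pi_s_3 = 4/9*pi_s_1 + 1/9*pi_s_2 + 1/9*pi_s_3 + 1/9*pi_s_4
  pi_s_4 = 1/3*pi_s_1 + 2/9*pi_s_2 + 2/3*pi_s_3 + 1/9*pi_s_4
with normalization: pi_s_1 + pi_s_2 + pi_s_3 + pi_s_4 = 1.

Using the first 3 balance equations plus normalization, the linear system A*pi = b is:
  [-8/9, 5/9, 1/9, 2/3] . pi = 0
  [1/9, -8/9, 1/9, 1/9] . pi = 0
  [4/9, 1/9, -8/9, 1/9] . pi = 0
  [1, 1, 1, 1] . pi = 1

Solving yields:
  pi_s_1 = 16/47
  pi_s_2 = 1/9
  pi_s_3 = 95/423
  pi_s_4 = 137/423

Verification (pi * P):
  16/47*1/9 + 1/9*5/9 + 95/423*1/9 + 137/423*2/3 = 16/47 = pi_s_1  (ok)
  16/47*1/9 + 1/9*1/9 + 95/423*1/9 + 137/423*1/9 = 1/9 = pi_s_2  (ok)
  16/47*4/9 + 1/9*1/9 + 95/423*1/9 + 137/423*1/9 = 95/423 = pi_s_3  (ok)
  16/47*1/3 + 1/9*2/9 + 95/423*2/3 + 137/423*1/9 = 137/423 = pi_s_4  (ok)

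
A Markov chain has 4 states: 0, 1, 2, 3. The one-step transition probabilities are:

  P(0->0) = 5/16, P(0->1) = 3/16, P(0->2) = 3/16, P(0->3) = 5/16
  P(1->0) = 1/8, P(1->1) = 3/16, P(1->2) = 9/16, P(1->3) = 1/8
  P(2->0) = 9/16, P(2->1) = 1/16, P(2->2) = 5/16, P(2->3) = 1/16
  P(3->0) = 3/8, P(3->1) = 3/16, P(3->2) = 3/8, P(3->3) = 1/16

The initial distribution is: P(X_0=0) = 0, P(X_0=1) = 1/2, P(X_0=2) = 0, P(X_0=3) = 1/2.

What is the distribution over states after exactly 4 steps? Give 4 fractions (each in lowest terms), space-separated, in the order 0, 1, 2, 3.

Propagating the distribution step by step (d_{t+1} = d_t * P):
d_0 = (0=0, 1=1/2, 2=0, 3=1/2)
  d_1[0] = 0*5/16 + 1/2*1/8 + 0*9/16 + 1/2*3/8 = 1/4
  d_1[1] = 0*3/16 + 1/2*3/16 + 0*1/16 + 1/2*3/16 = 3/16
  d_1[2] = 0*3/16 + 1/2*9/16 + 0*5/16 + 1/2*3/8 = 15/32
  d_1[3] = 0*5/16 + 1/2*1/8 + 0*1/16 + 1/2*1/16 = 3/32
d_1 = (0=1/4, 1=3/16, 2=15/32, 3=3/32)
  d_2[0] = 1/4*5/16 + 3/16*1/8 + 15/32*9/16 + 3/32*3/8 = 205/512
  d_2[1] = 1/4*3/16 + 3/16*3/16 + 15/32*1/16 + 3/32*3/16 = 33/256
  d_2[2] = 1/4*3/16 + 3/16*9/16 + 15/32*5/16 + 3/32*3/8 = 171/512
  d_2[3] = 1/4*5/16 + 3/16*1/8 + 15/32*1/16 + 3/32*1/16 = 35/256
d_2 = (0=205/512, 1=33/256, 2=171/512, 3=35/256)
  d_3[0] = 205/512*5/16 + 33/256*1/8 + 171/512*9/16 + 35/256*3/8 = 779/2048
  d_3[1] = 205/512*3/16 + 33/256*3/16 + 171/512*1/16 + 35/256*3/16 = 597/4096
  d_3[2] = 205/512*3/16 + 33/256*9/16 + 171/512*5/16 + 35/256*3/8 = 621/2048
  d_3[3] = 205/512*5/16 + 33/256*1/8 + 171/512*1/16 + 35/256*1/16 = 699/4096
d_3 = (0=779/2048, 1=597/4096, 2=621/2048, 3=699/4096)
  d_4[0] = 779/2048*5/16 + 597/4096*1/8 + 621/2048*9/16 + 699/4096*3/8 = 6089/16384
  d_4[1] = 779/2048*3/16 + 597/4096*3/16 + 621/2048*1/16 + 699/4096*3/16 = 2451/16384
  d_4[2] = 779/2048*3/16 + 597/4096*9/16 + 621/2048*5/16 + 699/4096*3/8 = 20451/65536
  d_4[3] = 779/2048*5/16 + 597/4096*1/8 + 621/2048*1/16 + 699/4096*1/16 = 10925/65536
d_4 = (0=6089/16384, 1=2451/16384, 2=20451/65536, 3=10925/65536)

Answer: 6089/16384 2451/16384 20451/65536 10925/65536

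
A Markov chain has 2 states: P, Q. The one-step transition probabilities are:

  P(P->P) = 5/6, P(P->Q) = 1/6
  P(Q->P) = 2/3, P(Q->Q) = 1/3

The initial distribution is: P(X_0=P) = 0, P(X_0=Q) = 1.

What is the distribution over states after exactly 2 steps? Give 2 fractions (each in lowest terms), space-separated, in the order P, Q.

Propagating the distribution step by step (d_{t+1} = d_t * P):
d_0 = (P=0, Q=1)
  d_1[P] = 0*5/6 + 1*2/3 = 2/3
  d_1[Q] = 0*1/6 + 1*1/3 = 1/3
d_1 = (P=2/3, Q=1/3)
  d_2[P] = 2/3*5/6 + 1/3*2/3 = 7/9
  d_2[Q] = 2/3*1/6 + 1/3*1/3 = 2/9
d_2 = (P=7/9, Q=2/9)

Answer: 7/9 2/9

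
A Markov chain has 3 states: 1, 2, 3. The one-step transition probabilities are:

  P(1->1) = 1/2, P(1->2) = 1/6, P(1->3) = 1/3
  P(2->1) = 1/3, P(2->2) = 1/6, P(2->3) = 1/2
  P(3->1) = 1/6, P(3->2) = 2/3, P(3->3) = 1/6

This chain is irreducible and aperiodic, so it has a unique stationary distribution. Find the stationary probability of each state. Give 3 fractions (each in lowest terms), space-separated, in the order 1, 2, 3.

The stationary distribution satisfies pi = pi * P, i.e.:
  pi_1 = 1/2*pi_1 + 1/3*pi_2 + 1/6*pi_3
  pi_2 = 1/6*pi_1 + 1/6*pi_2 + 2/3*pi_3
  pi_3 = 1/3*pi_1 + 1/2*pi_2 + 1/6*pi_3
with normalization: pi_1 + pi_2 + pi_3 = 1.

Using the first 2 balance equations plus normalization, the linear system A*pi = b is:
  [-1/2, 1/3, 1/6] . pi = 0
  [1/6, -5/6, 2/3] . pi = 0
  [1, 1, 1] . pi = 1

Solving yields:
  pi_1 = 1/3
  pi_2 = 1/3
  pi_3 = 1/3

Verification (pi * P):
  1/3*1/2 + 1/3*1/3 + 1/3*1/6 = 1/3 = pi_1  (ok)
  1/3*1/6 + 1/3*1/6 + 1/3*2/3 = 1/3 = pi_2  (ok)
  1/3*1/3 + 1/3*1/2 + 1/3*1/6 = 1/3 = pi_3  (ok)

Answer: 1/3 1/3 1/3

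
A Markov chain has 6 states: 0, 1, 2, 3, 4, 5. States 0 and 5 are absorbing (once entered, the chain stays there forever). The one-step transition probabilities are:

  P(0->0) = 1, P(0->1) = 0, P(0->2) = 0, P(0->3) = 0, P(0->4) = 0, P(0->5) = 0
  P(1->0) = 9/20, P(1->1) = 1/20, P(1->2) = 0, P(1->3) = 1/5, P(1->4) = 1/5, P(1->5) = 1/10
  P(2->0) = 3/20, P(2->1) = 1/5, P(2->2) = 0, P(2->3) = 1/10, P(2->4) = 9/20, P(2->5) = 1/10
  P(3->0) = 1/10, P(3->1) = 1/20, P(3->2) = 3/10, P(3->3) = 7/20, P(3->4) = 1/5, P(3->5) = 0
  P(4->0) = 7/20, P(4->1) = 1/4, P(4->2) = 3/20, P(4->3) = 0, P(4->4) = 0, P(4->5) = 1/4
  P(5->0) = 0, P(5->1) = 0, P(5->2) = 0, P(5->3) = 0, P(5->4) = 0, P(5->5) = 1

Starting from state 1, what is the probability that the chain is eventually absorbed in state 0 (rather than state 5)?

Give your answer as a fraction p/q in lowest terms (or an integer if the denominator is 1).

Answer: 57045/75223

Derivation:
Let a_i = P(absorbed in 0 | start in state i).
Boundary conditions: a_0 = 1, a_5 = 0.
For each transient state i, a_i = sum_j P(i->j) * a_j:
  a_1 = 9/20*a_0 + 1/20*a_1 + 0*a_2 + 1/5*a_3 + 1/5*a_4 + 1/10*a_5
  a_2 = 3/20*a_0 + 1/5*a_1 + 0*a_2 + 1/10*a_3 + 9/20*a_4 + 1/10*a_5
  a_3 = 1/10*a_0 + 1/20*a_1 + 3/10*a_2 + 7/20*a_3 + 1/5*a_4 + 0*a_5
  a_4 = 7/20*a_0 + 1/4*a_1 + 3/20*a_2 + 0*a_3 + 0*a_4 + 1/4*a_5

Substituting a_0 = 1 and a_5 = 0, rearrange to (I - Q) a = r where r[i] = P(i -> 0):
  [19/20, 0, -1/5, -1/5] . (a_1, a_2, a_3, a_4) = 9/20
  [-1/5, 1, -1/10, -9/20] . (a_1, a_2, a_3, a_4) = 3/20
  [-1/20, -3/10, 13/20, -1/5] . (a_1, a_2, a_3, a_4) = 1/10
  [-1/4, -3/20, 0, 1] . (a_1, a_2, a_3, a_4) = 7/20

Solving yields:
  a_1 = 57045/75223
  a_2 = 49678/75223
  a_3 = 53671/75223
  a_4 = 48041/75223

Starting state is 1, so the absorption probability is a_1 = 57045/75223.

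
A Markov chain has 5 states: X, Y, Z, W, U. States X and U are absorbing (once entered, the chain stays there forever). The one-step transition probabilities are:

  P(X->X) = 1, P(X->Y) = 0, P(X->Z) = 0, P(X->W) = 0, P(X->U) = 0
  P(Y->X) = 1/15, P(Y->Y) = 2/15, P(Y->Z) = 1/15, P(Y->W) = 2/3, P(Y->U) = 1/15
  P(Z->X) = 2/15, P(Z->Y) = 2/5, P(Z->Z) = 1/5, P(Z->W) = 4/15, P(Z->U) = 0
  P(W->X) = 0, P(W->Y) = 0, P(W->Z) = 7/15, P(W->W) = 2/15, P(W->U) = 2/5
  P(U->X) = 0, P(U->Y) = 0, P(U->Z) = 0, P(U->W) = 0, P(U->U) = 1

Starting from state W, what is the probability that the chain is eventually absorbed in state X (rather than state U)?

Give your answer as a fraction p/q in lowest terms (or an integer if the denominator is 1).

Answer: 112/583

Derivation:
Let a_i = P(absorbed in X | start in state i).
Boundary conditions: a_X = 1, a_U = 0.
For each transient state i, a_i = sum_j P(i->j) * a_j:
  a_Y = 1/15*a_X + 2/15*a_Y + 1/15*a_Z + 2/3*a_W + 1/15*a_U
  a_Z = 2/15*a_X + 2/5*a_Y + 1/5*a_Z + 4/15*a_W + 0*a_U
  a_W = 0*a_X + 0*a_Y + 7/15*a_Z + 2/15*a_W + 2/5*a_U

Substituting a_X = 1 and a_U = 0, rearrange to (I - Q) a = r where r[i] = P(i -> X):
  [13/15, -1/15, -2/3] . (a_Y, a_Z, a_W) = 1/15
  [-2/5, 4/5, -4/15] . (a_Y, a_Z, a_W) = 2/15
  [0, -7/15, 13/15] . (a_Y, a_Z, a_W) = 0

Solving yields:
  a_Y = 147/583
  a_Z = 208/583
  a_W = 112/583

Starting state is W, so the absorption probability is a_W = 112/583.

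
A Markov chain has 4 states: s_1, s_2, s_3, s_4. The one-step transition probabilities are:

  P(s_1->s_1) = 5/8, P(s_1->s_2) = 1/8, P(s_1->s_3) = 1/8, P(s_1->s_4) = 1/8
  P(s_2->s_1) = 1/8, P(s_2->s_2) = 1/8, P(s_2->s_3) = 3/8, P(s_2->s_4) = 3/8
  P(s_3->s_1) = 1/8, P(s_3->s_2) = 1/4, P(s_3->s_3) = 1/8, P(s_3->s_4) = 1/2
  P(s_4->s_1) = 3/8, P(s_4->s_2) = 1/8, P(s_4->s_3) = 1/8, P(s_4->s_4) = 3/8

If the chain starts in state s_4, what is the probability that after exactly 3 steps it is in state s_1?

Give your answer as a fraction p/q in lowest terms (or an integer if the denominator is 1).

Answer: 103/256

Derivation:
Computing P^3 by repeated multiplication:
P^1 =
  s_1: [5/8, 1/8, 1/8, 1/8]
  s_2: [1/8, 1/8, 3/8, 3/8]
  s_3: [1/8, 1/4, 1/8, 1/2]
  s_4: [3/8, 1/8, 1/8, 3/8]
P^2 =
  s_1: [15/32, 9/64, 5/32, 15/64]
  s_2: [9/32, 11/64, 5/32, 25/64]
  s_3: [5/16, 9/64, 3/16, 23/64]
  s_4: [13/32, 9/64, 5/32, 19/64]
P^3 =
  s_1: [107/256, 37/256, 41/256, 71/256]
  s_2: [93/256, 37/256, 43/256, 83/256]
  s_3: [95/256, 19/128, 41/256, 41/128]
  s_4: [103/256, 37/256, 41/256, 75/256]

(P^3)[s_4 -> s_1] = 103/256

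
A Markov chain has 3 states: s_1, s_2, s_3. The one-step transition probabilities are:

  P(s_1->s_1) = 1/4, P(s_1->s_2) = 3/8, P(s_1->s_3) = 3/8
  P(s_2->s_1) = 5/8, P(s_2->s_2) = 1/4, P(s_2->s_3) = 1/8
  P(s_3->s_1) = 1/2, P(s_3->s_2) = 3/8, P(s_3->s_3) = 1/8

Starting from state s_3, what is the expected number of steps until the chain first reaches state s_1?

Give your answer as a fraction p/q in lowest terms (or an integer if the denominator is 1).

Let h_i = expected steps to first reach s_1 from state i.
Boundary: h_s_1 = 0.
First-step equations for the other states:
  h_s_2 = 1 + 5/8*h_s_1 + 1/4*h_s_2 + 1/8*h_s_3
  h_s_3 = 1 + 1/2*h_s_1 + 3/8*h_s_2 + 1/8*h_s_3

Substituting h_s_1 = 0 and rearranging gives the linear system (I - Q) h = 1:
  [3/4, -1/8] . (h_s_2, h_s_3) = 1
  [-3/8, 7/8] . (h_s_2, h_s_3) = 1

Solving yields:
  h_s_2 = 64/39
  h_s_3 = 24/13

Starting state is s_3, so the expected hitting time is h_s_3 = 24/13.

Answer: 24/13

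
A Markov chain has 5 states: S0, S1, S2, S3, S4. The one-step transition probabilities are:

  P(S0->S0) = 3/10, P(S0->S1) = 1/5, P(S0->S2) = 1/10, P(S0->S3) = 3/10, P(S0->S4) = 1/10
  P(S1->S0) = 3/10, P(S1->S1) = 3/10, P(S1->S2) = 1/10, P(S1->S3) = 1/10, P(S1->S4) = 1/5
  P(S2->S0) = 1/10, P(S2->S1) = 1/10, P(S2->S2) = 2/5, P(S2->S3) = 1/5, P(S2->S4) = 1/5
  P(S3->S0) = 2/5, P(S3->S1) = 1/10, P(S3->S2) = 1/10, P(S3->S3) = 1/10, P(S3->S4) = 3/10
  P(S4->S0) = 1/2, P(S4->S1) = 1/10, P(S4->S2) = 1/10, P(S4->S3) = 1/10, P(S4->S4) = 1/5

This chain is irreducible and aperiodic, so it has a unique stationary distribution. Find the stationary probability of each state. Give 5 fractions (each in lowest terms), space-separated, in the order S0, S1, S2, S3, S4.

The stationary distribution satisfies pi = pi * P, i.e.:
  pi_S0 = 3/10*pi_S0 + 3/10*pi_S1 + 1/10*pi_S2 + 2/5*pi_S3 + 1/2*pi_S4
  pi_S1 = 1/5*pi_S0 + 3/10*pi_S1 + 1/10*pi_S2 + 1/10*pi_S3 + 1/10*pi_S4
  pi_S2 = 1/10*pi_S0 + 1/10*pi_S1 + 2/5*pi_S2 + 1/10*pi_S3 + 1/10*pi_S4
  pi_S3 = 3/10*pi_S0 + 1/10*pi_S1 + 1/5*pi_S2 + 1/10*pi_S3 + 1/10*pi_S4
  pi_S4 = 1/10*pi_S0 + 1/5*pi_S1 + 1/5*pi_S2 + 3/10*pi_S3 + 1/5*pi_S4
with normalization: pi_S0 + pi_S1 + pi_S2 + pi_S3 + pi_S4 = 1.

Using the first 4 balance equations plus normalization, the linear system A*pi = b is:
  [-7/10, 3/10, 1/10, 2/5, 1/2] . pi = 0
  [1/5, -7/10, 1/10, 1/10, 1/10] . pi = 0
  [1/10, 1/10, -3/5, 1/10, 1/10] . pi = 0
  [3/10, 1/10, 1/5, -9/10, 1/10] . pi = 0
  [1, 1, 1, 1, 1] . pi = 1

Solving yields:
  pi_S0 = 569/1743
  pi_S1 = 289/1743
  pi_S2 = 1/7
  pi_S3 = 313/1743
  pi_S4 = 323/1743

Verification (pi * P):
  569/1743*3/10 + 289/1743*3/10 + 1/7*1/10 + 313/1743*2/5 + 323/1743*1/2 = 569/1743 = pi_S0  (ok)
  569/1743*1/5 + 289/1743*3/10 + 1/7*1/10 + 313/1743*1/10 + 323/1743*1/10 = 289/1743 = pi_S1  (ok)
  569/1743*1/10 + 289/1743*1/10 + 1/7*2/5 + 313/1743*1/10 + 323/1743*1/10 = 1/7 = pi_S2  (ok)
  569/1743*3/10 + 289/1743*1/10 + 1/7*1/5 + 313/1743*1/10 + 323/1743*1/10 = 313/1743 = pi_S3  (ok)
  569/1743*1/10 + 289/1743*1/5 + 1/7*1/5 + 313/1743*3/10 + 323/1743*1/5 = 323/1743 = pi_S4  (ok)

Answer: 569/1743 289/1743 1/7 313/1743 323/1743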